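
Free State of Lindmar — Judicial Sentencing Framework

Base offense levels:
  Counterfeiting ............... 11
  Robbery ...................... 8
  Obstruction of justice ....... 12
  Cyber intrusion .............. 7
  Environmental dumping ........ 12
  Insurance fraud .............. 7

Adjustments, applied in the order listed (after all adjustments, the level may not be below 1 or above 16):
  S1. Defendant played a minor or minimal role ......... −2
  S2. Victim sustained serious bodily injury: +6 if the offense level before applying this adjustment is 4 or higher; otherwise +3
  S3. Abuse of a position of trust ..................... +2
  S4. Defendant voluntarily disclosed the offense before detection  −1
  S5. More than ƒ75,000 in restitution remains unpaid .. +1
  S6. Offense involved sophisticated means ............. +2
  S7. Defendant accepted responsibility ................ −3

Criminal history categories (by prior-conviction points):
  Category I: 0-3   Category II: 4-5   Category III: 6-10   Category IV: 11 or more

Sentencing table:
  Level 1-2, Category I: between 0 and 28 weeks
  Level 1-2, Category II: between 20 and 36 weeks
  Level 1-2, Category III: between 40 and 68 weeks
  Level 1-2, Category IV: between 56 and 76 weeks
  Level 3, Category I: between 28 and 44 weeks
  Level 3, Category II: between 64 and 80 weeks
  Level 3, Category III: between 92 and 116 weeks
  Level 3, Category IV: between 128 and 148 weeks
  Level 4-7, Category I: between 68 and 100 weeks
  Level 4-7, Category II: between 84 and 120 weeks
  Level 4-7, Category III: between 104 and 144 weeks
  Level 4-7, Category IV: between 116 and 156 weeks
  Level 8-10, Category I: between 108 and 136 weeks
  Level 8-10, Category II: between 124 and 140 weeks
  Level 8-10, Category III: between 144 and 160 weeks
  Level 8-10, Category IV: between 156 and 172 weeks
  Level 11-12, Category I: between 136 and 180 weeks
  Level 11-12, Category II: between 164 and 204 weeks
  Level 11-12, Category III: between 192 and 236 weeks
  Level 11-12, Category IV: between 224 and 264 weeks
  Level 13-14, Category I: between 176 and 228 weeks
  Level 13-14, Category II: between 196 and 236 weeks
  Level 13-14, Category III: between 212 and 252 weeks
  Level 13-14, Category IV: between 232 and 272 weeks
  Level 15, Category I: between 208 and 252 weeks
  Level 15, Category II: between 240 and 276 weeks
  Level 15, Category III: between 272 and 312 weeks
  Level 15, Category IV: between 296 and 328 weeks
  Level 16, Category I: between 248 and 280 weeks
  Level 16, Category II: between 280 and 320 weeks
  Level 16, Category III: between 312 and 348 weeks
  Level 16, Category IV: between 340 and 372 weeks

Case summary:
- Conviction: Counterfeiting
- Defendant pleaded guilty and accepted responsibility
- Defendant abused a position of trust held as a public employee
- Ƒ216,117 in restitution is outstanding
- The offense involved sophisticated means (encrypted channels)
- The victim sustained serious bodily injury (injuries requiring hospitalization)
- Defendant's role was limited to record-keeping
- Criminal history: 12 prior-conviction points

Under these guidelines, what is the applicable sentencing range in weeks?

340-372 weeks

Base offense level for counterfeiting: 11.
S1 applies: 11 − 2 = 9.
S2 applies (level before this adjustment is 9 ≥ 4, so +6): 9 + 6 = 15.
S3 applies: 15 + 2 = 17.
S4 does not apply.
S5 applies: 17 + 1 = 18.
S6 applies: 18 + 2 = 20.
S7 applies: 20 − 3 = 17.
Level 17 exceeds the maximum of 16; capped at 16.
Final offense level: 16.
Criminal history: 12 prior points → Category IV (11+).
Level 16 falls in the 16 band.
Grid: Level 16 × Category IV = 340-372 weeks.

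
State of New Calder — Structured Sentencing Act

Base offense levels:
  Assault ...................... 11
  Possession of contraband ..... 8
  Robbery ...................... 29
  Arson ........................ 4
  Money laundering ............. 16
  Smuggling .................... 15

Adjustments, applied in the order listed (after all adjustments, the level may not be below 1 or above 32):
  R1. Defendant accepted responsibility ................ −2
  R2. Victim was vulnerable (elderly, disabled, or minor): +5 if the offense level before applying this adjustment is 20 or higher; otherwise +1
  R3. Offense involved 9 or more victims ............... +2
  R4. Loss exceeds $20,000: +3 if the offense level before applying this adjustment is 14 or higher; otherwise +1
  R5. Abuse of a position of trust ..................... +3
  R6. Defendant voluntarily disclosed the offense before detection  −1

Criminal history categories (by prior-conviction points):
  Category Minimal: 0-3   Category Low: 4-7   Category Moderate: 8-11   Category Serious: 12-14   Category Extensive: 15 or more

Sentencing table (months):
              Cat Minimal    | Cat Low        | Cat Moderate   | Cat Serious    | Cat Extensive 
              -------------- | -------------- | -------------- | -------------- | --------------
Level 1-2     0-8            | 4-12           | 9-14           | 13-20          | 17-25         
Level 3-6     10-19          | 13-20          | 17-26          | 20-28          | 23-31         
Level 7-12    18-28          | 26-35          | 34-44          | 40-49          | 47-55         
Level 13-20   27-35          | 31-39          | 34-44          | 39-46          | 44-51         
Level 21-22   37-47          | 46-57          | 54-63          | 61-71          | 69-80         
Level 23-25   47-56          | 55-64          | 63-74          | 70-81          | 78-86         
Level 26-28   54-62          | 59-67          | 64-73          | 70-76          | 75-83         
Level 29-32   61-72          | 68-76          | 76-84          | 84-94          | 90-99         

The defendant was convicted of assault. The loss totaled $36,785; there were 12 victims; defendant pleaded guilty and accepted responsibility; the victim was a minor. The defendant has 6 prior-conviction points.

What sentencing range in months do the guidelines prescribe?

Base offense level for assault: 11.
R1 applies: 11 − 2 = 9.
R2 applies (level before this adjustment is 9 < 20, so +1): 9 + 1 = 10.
R3 applies: 10 + 2 = 12.
R4 applies (level before this adjustment is 12 < 14, so +1): 12 + 1 = 13.
R5 does not apply.
R6 does not apply.
Final offense level: 13.
Criminal history: 6 prior points → Category Low (4-7).
Level 13 falls in the 13-20 band.
Grid: Level 13-20 × Category Low = 31-39 months.

31-39 months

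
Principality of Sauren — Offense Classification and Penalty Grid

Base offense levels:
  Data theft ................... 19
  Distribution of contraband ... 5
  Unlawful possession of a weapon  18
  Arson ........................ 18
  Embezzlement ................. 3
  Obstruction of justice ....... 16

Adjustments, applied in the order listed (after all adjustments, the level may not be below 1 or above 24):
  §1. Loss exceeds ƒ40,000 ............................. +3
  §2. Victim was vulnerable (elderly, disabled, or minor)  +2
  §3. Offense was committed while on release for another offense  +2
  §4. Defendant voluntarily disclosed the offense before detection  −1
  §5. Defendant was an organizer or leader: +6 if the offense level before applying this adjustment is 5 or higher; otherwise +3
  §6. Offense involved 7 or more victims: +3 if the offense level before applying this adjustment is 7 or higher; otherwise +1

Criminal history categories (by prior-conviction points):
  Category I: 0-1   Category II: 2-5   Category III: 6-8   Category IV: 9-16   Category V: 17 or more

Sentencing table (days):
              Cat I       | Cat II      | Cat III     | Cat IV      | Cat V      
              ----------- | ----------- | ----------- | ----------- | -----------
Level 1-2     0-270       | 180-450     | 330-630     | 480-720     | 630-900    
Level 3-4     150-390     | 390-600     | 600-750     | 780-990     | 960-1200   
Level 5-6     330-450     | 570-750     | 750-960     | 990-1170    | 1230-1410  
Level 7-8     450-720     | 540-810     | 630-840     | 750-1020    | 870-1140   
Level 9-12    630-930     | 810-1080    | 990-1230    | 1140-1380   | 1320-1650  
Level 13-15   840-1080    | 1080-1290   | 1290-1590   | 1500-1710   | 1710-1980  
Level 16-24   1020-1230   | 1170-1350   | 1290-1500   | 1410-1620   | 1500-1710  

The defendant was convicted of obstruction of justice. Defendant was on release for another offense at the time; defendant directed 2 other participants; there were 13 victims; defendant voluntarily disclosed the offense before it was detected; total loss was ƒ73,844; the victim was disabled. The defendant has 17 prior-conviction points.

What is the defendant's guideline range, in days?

1500-1710 days

Base offense level for obstruction of justice: 16.
§1 applies: 16 + 3 = 19.
§2 applies: 19 + 2 = 21.
§3 applies: 21 + 2 = 23.
§4 applies: 23 − 1 = 22.
§5 applies (level before this adjustment is 22 ≥ 5, so +6): 22 + 6 = 28.
§6 applies (level before this adjustment is 28 ≥ 7, so +3): 28 + 3 = 31.
Level 31 exceeds the maximum of 24; capped at 24.
Final offense level: 24.
Criminal history: 17 prior points → Category V (17+).
Level 24 falls in the 16-24 band.
Grid: Level 16-24 × Category V = 1500-1710 days.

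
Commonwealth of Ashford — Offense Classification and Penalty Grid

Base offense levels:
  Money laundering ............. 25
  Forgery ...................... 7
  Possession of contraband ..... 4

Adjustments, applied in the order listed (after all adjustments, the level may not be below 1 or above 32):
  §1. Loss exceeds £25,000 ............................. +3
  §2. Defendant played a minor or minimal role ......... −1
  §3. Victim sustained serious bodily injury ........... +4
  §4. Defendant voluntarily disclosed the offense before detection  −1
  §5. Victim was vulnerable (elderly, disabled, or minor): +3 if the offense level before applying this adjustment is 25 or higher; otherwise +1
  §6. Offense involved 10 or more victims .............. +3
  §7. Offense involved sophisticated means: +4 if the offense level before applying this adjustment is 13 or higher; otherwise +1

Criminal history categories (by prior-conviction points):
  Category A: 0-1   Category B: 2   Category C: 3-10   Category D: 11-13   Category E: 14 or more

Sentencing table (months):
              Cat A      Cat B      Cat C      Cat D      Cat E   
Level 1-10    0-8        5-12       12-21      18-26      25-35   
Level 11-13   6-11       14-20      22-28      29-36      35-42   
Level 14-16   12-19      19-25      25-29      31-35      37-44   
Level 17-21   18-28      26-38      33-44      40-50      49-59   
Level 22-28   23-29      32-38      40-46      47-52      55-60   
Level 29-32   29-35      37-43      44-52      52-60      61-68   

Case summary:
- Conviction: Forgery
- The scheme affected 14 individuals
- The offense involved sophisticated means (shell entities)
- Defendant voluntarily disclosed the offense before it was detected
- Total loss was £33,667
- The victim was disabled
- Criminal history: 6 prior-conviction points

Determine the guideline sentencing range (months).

Base offense level for forgery: 7.
§1 applies: 7 + 3 = 10.
§2 does not apply.
§3 does not apply.
§4 applies: 10 − 1 = 9.
§5 applies (level before this adjustment is 9 < 25, so +1): 9 + 1 = 10.
§6 applies: 10 + 3 = 13.
§7 applies (level before this adjustment is 13 ≥ 13, so +4): 13 + 4 = 17.
Final offense level: 17.
Criminal history: 6 prior points → Category C (3-10).
Level 17 falls in the 17-21 band.
Grid: Level 17-21 × Category C = 33-44 months.

33-44 months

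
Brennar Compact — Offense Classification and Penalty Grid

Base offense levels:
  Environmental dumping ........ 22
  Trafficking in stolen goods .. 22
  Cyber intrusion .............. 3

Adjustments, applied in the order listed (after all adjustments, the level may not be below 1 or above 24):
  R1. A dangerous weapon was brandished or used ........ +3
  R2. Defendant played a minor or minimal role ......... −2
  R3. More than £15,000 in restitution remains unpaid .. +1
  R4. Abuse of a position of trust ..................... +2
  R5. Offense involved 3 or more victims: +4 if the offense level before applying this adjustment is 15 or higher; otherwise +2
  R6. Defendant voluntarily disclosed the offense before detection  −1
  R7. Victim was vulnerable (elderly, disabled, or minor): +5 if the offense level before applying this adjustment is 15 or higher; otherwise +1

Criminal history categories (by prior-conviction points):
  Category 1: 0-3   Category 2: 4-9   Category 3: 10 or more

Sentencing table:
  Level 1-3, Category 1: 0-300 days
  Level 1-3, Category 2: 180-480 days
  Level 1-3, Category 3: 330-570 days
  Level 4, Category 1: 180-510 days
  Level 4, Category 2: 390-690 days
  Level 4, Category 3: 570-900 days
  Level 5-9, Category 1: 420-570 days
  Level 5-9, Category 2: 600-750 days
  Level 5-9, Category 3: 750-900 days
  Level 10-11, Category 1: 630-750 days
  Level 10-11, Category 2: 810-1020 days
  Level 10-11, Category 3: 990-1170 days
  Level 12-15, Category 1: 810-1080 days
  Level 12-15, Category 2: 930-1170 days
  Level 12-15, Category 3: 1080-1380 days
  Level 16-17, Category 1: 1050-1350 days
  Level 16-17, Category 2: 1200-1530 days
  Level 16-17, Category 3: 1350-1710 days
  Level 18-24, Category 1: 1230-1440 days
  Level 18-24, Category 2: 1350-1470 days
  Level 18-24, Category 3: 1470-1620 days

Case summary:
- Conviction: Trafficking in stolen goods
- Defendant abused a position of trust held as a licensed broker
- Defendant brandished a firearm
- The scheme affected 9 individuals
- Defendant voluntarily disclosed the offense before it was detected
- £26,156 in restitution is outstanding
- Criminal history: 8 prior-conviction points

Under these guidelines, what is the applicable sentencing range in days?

Base offense level for trafficking in stolen goods: 22.
R1 applies: 22 + 3 = 25.
R2 does not apply.
R3 applies: 25 + 1 = 26.
R4 applies: 26 + 2 = 28.
R5 applies (level before this adjustment is 28 ≥ 15, so +4): 28 + 4 = 32.
R6 applies: 32 − 1 = 31.
Level 31 exceeds the maximum of 24; capped at 24.
Final offense level: 24.
Criminal history: 8 prior points → Category 2 (4-9).
Level 24 falls in the 18-24 band.
Grid: Level 18-24 × Category 2 = 1350-1470 days.

1350-1470 days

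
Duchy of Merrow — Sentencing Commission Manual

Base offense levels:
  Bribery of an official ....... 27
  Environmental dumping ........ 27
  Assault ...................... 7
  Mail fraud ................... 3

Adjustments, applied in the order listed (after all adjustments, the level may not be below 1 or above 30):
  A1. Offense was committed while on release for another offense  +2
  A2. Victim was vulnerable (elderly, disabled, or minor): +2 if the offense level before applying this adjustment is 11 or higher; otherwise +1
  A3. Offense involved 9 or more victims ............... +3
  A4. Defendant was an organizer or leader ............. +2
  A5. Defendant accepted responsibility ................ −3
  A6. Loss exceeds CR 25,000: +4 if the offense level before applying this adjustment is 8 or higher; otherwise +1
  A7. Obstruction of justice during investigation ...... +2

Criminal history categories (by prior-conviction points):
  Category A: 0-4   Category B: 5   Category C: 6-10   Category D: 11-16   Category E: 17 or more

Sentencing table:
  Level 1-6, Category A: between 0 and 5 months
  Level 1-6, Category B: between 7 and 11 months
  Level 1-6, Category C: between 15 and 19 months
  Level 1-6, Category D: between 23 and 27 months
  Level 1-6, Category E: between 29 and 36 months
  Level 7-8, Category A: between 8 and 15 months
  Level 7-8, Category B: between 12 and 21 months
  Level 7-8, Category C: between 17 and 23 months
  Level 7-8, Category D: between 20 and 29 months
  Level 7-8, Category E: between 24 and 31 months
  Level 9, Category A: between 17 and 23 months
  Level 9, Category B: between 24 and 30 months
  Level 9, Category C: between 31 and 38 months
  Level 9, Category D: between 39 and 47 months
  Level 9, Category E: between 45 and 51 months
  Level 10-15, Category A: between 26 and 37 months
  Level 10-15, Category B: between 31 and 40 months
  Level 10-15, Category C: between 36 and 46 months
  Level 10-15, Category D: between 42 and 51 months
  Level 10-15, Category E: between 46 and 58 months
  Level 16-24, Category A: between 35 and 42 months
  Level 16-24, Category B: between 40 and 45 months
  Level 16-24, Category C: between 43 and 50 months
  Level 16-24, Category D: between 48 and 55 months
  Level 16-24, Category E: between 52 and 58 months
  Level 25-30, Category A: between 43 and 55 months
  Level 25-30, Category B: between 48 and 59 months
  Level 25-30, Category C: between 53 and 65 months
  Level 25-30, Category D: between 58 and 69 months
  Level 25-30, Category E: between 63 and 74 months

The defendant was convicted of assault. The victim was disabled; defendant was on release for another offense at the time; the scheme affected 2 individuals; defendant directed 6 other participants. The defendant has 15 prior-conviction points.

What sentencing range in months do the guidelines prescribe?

42-51 months

Base offense level for assault: 7.
A1 applies: 7 + 2 = 9.
A2 applies (level before this adjustment is 9 < 11, so +1): 9 + 1 = 10.
A4 applies: 10 + 2 = 12.
A6 does not apply.
A7 does not apply.
Final offense level: 12.
Criminal history: 15 prior points → Category D (11-16).
Level 12 falls in the 10-15 band.
Grid: Level 10-15 × Category D = 42-51 months.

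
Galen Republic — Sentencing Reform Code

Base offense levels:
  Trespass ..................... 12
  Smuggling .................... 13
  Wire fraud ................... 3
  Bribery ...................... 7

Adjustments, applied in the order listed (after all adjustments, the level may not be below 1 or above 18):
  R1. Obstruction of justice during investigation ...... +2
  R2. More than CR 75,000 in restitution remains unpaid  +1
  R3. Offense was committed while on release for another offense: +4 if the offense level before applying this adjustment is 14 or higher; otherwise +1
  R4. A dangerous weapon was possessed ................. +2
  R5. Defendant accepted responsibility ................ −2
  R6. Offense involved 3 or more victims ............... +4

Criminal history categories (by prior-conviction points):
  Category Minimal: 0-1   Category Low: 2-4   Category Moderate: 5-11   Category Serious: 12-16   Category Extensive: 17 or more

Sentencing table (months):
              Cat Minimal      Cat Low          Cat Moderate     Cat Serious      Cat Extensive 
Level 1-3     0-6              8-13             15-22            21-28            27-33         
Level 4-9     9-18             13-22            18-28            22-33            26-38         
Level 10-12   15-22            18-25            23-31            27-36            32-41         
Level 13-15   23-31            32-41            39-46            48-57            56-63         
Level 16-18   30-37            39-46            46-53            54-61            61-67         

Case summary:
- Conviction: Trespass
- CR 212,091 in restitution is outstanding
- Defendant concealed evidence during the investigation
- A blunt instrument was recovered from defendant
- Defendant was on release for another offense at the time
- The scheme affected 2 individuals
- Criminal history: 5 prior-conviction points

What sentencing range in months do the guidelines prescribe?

46-53 months

Base offense level for trespass: 12.
R1 applies: 12 + 2 = 14.
R2 applies: 14 + 1 = 15.
R3 applies (level before this adjustment is 15 ≥ 14, so +4): 15 + 4 = 19.
R4 applies: 19 + 2 = 21.
Level 21 exceeds the maximum of 18; capped at 18.
Final offense level: 18.
Criminal history: 5 prior points → Category Moderate (5-11).
Level 18 falls in the 16-18 band.
Grid: Level 16-18 × Category Moderate = 46-53 months.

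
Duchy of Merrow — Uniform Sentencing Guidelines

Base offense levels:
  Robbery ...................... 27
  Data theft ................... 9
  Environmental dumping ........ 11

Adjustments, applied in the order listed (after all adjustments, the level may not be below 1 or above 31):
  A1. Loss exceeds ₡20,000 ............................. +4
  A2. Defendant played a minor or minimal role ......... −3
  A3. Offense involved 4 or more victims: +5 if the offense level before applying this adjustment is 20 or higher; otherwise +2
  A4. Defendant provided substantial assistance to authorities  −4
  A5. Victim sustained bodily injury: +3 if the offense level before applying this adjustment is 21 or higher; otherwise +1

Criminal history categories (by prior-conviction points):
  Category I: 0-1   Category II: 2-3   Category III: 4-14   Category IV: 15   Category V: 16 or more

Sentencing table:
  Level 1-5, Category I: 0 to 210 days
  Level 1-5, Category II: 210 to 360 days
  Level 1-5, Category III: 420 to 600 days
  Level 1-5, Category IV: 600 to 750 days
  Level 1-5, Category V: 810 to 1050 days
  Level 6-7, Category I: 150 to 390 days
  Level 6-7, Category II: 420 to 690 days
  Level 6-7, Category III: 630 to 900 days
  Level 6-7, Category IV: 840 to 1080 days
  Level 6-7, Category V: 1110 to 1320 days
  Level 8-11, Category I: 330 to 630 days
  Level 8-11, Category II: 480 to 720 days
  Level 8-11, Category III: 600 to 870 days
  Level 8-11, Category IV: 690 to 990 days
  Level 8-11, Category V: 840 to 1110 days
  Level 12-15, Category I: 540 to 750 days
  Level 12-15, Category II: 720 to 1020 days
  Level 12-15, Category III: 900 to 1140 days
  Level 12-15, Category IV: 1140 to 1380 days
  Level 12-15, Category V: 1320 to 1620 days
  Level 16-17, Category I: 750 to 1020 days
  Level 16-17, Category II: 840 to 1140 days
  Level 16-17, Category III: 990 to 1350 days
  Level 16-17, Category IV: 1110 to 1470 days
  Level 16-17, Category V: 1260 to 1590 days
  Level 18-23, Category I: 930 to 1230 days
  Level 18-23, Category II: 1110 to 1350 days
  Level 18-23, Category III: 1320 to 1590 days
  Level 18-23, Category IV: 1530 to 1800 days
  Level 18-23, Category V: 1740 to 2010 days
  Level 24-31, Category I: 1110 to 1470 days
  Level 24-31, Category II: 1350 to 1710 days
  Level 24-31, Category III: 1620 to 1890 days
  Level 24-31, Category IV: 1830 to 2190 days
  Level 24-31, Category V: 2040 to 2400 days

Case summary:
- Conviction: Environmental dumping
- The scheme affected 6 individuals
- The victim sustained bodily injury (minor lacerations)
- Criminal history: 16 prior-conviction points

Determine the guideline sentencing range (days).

Base offense level for environmental dumping: 11.
A2 does not apply.
A3 applies (level before this adjustment is 11 < 20, so +2): 11 + 2 = 13.
A5 applies (level before this adjustment is 13 < 21, so +1): 13 + 1 = 14.
Final offense level: 14.
Criminal history: 16 prior points → Category V (16+).
Level 14 falls in the 12-15 band.
Grid: Level 12-15 × Category V = 1320-1620 days.

1320-1620 days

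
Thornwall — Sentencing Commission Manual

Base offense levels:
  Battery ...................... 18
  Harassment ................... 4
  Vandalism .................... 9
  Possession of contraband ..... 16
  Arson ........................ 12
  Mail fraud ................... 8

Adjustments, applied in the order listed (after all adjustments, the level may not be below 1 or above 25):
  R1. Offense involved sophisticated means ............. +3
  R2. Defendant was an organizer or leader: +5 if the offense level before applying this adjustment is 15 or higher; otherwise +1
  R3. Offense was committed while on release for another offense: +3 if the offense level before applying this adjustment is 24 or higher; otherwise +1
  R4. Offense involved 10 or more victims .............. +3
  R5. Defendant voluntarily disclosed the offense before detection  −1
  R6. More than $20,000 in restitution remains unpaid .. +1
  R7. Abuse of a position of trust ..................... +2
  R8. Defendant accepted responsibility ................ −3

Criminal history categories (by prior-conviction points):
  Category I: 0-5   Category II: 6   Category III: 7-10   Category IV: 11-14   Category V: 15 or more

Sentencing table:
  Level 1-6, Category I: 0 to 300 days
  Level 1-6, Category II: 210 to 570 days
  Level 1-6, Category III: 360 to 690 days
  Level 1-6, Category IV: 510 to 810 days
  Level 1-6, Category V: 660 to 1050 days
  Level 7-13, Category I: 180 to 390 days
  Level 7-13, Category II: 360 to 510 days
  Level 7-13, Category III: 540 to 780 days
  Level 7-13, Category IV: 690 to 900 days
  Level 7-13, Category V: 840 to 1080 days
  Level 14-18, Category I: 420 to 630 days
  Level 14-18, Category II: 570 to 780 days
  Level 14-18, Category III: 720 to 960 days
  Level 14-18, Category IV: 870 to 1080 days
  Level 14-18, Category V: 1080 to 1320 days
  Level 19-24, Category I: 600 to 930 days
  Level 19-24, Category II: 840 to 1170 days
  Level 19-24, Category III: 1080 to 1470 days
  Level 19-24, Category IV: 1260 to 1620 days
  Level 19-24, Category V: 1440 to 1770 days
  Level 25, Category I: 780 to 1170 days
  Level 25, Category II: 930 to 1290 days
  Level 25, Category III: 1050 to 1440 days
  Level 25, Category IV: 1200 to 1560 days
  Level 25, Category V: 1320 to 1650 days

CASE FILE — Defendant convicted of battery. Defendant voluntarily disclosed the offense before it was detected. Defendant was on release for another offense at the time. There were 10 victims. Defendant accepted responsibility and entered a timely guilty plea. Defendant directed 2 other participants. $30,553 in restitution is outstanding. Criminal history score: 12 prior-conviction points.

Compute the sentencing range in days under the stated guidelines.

Base offense level for battery: 18.
R2 applies (level before this adjustment is 18 ≥ 15, so +5): 18 + 5 = 23.
R3 applies (level before this adjustment is 23 < 24, so +1): 23 + 1 = 24.
R4 applies: 24 + 3 = 27.
R5 applies: 27 − 1 = 26.
R6 applies: 26 + 1 = 27.
R8 applies: 27 − 3 = 24.
Final offense level: 24.
Criminal history: 12 prior points → Category IV (11-14).
Level 24 falls in the 19-24 band.
Grid: Level 19-24 × Category IV = 1260-1620 days.

1260-1620 days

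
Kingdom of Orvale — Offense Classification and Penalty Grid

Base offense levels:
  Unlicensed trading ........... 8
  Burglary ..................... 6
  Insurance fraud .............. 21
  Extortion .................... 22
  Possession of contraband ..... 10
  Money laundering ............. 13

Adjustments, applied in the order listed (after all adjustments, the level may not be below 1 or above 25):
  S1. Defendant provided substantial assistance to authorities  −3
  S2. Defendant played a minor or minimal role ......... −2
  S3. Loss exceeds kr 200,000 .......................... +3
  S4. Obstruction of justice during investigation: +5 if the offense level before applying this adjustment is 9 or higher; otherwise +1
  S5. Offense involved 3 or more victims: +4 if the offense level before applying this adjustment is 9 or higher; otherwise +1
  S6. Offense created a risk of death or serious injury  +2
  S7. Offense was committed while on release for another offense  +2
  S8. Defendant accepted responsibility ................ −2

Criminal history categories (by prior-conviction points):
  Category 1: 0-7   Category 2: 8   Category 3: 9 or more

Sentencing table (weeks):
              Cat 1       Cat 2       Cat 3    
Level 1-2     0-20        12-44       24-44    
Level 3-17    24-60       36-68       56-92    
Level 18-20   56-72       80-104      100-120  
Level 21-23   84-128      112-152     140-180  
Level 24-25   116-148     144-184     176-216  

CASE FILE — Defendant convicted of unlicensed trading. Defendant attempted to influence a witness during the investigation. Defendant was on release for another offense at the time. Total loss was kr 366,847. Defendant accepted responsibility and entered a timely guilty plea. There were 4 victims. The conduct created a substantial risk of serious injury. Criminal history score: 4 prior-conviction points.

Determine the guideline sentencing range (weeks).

Base offense level for unlicensed trading: 8.
S2 does not apply.
S3 applies: 8 + 3 = 11.
S4 applies (level before this adjustment is 11 ≥ 9, so +5): 11 + 5 = 16.
S5 applies (level before this adjustment is 16 ≥ 9, so +4): 16 + 4 = 20.
S6 applies: 20 + 2 = 22.
S7 applies: 22 + 2 = 24.
S8 applies: 24 − 2 = 22.
Final offense level: 22.
Criminal history: 4 prior points → Category 1 (0-7).
Level 22 falls in the 21-23 band.
Grid: Level 21-23 × Category 1 = 84-128 weeks.

84-128 weeks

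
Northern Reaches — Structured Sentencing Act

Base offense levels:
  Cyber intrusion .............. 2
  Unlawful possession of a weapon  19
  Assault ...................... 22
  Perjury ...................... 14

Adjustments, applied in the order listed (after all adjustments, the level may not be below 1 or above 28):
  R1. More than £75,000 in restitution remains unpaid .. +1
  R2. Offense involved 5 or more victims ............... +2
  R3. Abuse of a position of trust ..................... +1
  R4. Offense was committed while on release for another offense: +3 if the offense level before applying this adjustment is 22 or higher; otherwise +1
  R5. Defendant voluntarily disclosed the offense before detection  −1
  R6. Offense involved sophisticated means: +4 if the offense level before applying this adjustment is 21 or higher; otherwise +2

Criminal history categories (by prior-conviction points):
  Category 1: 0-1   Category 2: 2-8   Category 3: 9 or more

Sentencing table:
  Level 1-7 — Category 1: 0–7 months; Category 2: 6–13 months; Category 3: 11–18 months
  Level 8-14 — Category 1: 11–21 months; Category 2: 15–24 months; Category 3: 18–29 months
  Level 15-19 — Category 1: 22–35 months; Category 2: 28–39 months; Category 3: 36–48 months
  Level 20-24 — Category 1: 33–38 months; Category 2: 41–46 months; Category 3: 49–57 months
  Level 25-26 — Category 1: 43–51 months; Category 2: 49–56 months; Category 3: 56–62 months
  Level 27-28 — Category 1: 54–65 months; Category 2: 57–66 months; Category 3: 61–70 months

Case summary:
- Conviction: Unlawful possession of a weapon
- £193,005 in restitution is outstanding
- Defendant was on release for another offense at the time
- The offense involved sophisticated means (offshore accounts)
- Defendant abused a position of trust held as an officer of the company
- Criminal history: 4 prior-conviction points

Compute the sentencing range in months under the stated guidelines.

49-56 months

Base offense level for unlawful possession of a weapon: 19.
R1 applies: 19 + 1 = 20.
R3 applies: 20 + 1 = 21.
R4 applies (level before this adjustment is 21 < 22, so +1): 21 + 1 = 22.
R5 does not apply.
R6 applies (level before this adjustment is 22 ≥ 21, so +4): 22 + 4 = 26.
Final offense level: 26.
Criminal history: 4 prior points → Category 2 (2-8).
Level 26 falls in the 25-26 band.
Grid: Level 25-26 × Category 2 = 49-56 months.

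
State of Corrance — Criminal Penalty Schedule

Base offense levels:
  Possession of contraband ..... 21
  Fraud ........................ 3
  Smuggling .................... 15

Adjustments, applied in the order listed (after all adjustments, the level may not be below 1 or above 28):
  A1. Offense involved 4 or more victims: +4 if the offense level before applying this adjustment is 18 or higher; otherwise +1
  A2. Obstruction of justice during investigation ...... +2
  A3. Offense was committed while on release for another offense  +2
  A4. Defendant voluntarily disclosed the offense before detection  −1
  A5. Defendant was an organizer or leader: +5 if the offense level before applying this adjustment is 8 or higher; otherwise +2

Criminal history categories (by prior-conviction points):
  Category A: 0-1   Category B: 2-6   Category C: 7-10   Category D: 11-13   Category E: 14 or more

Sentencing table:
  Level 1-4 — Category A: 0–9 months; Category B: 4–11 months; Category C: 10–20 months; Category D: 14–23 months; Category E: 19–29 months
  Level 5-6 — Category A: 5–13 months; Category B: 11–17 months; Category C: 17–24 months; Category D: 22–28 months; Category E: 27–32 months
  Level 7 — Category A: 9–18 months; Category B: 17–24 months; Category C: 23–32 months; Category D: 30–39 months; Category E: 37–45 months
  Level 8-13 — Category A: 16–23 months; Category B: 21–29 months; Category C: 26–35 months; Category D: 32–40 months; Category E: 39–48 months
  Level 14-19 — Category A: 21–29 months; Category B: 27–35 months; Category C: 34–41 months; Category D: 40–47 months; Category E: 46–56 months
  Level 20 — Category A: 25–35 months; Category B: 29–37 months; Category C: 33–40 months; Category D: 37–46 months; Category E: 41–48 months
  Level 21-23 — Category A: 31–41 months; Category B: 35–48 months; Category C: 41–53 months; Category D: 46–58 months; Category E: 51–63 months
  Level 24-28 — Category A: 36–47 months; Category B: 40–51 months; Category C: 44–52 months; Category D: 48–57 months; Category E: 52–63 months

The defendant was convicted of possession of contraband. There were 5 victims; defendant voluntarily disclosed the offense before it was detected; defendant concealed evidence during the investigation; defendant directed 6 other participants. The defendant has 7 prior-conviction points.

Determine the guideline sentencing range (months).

44-52 months

Base offense level for possession of contraband: 21.
A1 applies (level before this adjustment is 21 ≥ 18, so +4): 21 + 4 = 25.
A2 applies: 25 + 2 = 27.
A4 applies: 27 − 1 = 26.
A5 applies (level before this adjustment is 26 ≥ 8, so +5): 26 + 5 = 31.
Level 31 exceeds the maximum of 28; capped at 28.
Final offense level: 28.
Criminal history: 7 prior points → Category C (7-10).
Level 28 falls in the 24-28 band.
Grid: Level 24-28 × Category C = 44-52 months.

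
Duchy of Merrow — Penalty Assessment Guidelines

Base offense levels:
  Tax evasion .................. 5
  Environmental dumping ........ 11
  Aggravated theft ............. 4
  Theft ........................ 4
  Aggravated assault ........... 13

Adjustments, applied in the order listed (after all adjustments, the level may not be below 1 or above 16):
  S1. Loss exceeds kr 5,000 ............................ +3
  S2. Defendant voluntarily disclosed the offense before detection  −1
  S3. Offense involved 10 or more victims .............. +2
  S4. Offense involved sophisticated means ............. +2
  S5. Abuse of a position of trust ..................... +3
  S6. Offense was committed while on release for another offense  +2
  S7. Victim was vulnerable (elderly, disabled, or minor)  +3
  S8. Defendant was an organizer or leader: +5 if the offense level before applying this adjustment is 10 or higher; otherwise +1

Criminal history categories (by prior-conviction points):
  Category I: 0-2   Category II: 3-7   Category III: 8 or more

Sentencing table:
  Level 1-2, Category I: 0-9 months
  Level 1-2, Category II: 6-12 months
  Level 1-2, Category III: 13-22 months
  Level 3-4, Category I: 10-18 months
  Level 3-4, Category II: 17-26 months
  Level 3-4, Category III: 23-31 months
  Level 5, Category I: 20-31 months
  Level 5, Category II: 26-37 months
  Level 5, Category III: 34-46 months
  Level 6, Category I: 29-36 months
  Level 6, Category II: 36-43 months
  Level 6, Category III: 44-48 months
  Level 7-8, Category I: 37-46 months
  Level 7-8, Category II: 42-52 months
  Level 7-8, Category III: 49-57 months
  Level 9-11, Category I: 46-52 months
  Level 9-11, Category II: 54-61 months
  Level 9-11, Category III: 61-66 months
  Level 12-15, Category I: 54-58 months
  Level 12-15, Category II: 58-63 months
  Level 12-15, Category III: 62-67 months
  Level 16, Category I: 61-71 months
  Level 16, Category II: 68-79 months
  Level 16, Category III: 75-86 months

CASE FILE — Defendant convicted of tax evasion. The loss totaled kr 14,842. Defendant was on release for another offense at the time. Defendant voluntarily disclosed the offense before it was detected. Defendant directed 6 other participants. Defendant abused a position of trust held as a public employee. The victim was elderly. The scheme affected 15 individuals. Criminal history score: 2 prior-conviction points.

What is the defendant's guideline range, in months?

Base offense level for tax evasion: 5.
S1 applies: 5 + 3 = 8.
S2 applies: 8 − 1 = 7.
S3 applies: 7 + 2 = 9.
S5 applies: 9 + 3 = 12.
S6 applies: 12 + 2 = 14.
S7 applies: 14 + 3 = 17.
S8 applies (level before this adjustment is 17 ≥ 10, so +5): 17 + 5 = 22.
Level 22 exceeds the maximum of 16; capped at 16.
Final offense level: 16.
Criminal history: 2 prior points → Category I (0-2).
Level 16 falls in the 16 band.
Grid: Level 16 × Category I = 61-71 months.

61-71 months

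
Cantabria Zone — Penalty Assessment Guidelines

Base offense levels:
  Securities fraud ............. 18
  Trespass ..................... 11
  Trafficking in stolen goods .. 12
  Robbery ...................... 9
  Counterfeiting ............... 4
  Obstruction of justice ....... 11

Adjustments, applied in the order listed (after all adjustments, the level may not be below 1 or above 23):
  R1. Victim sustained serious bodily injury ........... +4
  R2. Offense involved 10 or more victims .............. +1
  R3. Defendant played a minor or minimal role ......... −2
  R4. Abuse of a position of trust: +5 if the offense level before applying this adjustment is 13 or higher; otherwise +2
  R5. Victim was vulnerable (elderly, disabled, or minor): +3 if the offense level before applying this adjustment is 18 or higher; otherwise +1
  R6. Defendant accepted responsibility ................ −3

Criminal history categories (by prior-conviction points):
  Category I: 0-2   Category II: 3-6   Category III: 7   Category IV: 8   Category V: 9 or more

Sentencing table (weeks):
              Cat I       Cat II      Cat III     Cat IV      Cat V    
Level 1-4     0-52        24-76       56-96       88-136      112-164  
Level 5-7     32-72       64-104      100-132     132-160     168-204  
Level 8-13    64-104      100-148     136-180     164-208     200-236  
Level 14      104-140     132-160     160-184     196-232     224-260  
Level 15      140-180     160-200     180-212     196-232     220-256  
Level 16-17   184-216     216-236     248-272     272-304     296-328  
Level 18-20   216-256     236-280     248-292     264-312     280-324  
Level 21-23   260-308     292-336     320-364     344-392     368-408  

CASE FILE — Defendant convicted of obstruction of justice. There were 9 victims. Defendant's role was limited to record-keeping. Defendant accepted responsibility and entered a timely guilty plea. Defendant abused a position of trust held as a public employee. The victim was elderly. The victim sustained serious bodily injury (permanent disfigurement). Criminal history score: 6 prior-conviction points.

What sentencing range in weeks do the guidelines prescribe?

Base offense level for obstruction of justice: 11.
R1 applies: 11 + 4 = 15.
R2 does not apply.
R3 applies: 15 − 2 = 13.
R4 applies (level before this adjustment is 13 ≥ 13, so +5): 13 + 5 = 18.
R5 applies (level before this adjustment is 18 ≥ 18, so +3): 18 + 3 = 21.
R6 applies: 21 − 3 = 18.
Final offense level: 18.
Criminal history: 6 prior points → Category II (3-6).
Level 18 falls in the 18-20 band.
Grid: Level 18-20 × Category II = 236-280 weeks.

236-280 weeks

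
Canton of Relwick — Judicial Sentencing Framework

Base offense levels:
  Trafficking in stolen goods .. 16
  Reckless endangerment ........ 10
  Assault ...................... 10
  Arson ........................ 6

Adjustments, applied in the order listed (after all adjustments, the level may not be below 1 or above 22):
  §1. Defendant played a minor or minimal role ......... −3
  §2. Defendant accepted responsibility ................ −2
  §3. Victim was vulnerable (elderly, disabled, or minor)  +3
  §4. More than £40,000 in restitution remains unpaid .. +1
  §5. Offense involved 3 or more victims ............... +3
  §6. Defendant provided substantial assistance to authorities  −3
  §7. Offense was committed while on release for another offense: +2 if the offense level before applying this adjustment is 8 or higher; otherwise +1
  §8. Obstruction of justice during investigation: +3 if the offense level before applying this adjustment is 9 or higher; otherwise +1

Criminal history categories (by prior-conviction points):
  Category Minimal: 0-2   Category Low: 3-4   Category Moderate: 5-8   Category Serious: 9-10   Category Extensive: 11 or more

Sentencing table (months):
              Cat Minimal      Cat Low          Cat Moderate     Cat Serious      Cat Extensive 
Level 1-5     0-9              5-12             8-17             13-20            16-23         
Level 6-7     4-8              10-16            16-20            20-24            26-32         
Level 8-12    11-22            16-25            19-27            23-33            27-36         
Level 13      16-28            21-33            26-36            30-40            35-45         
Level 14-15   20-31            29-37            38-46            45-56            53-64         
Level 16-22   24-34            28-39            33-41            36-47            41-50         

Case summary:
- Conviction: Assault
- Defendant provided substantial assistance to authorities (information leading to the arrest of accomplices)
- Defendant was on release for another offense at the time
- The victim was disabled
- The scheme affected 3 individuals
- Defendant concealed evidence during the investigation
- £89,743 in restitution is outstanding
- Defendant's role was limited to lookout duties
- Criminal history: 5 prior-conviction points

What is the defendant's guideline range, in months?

33-41 months

Base offense level for assault: 10.
§1 applies: 10 − 3 = 7.
§2 does not apply.
§3 applies: 7 + 3 = 10.
§4 applies: 10 + 1 = 11.
§5 applies: 11 + 3 = 14.
§6 applies: 14 − 3 = 11.
§7 applies (level before this adjustment is 11 ≥ 8, so +2): 11 + 2 = 13.
§8 applies (level before this adjustment is 13 ≥ 9, so +3): 13 + 3 = 16.
Final offense level: 16.
Criminal history: 5 prior points → Category Moderate (5-8).
Level 16 falls in the 16-22 band.
Grid: Level 16-22 × Category Moderate = 33-41 months.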